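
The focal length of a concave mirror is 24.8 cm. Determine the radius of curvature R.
R = 2|f| = 49.6 cm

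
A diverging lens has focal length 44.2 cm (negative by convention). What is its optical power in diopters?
P = 1/f = -2.262 D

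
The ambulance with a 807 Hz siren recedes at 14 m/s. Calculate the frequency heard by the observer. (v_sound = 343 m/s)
f_obs = f·v/(v + v_s) = 775.4 Hz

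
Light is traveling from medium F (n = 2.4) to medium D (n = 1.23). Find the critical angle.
θc = arcsin(n₂/n₁) = 30.83°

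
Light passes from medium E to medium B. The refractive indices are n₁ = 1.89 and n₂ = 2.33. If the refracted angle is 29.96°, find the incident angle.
sin θ₁ = (n₂/n₁)·sin θ₂ → θ₁ = 38°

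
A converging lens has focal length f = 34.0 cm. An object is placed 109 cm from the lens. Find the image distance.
1/di = 1/f − 1/do → di = 49.41 cm (real image)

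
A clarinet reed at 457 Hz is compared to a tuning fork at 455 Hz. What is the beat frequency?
2 Hz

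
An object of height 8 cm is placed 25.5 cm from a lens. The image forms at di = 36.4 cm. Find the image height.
hi = (-di/do) × ho = -11.42 cm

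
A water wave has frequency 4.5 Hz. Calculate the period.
T = 1/f = 0.2222 s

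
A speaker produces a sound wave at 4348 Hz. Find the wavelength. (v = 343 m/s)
λ = v/f = 0.07889 m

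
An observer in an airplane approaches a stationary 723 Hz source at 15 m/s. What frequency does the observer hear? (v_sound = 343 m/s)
f_obs = f·(v + v_o)/v = 754.6 Hz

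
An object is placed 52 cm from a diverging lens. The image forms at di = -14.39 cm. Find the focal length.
1/f = 1/do + 1/di → f = -19.9 cm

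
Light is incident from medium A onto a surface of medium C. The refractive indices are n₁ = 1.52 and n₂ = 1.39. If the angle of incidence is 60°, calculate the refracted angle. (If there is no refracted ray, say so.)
sin θ₂ = (n₁/n₂)·sin θ₁ = 0.947 → θ₂ = 71.27°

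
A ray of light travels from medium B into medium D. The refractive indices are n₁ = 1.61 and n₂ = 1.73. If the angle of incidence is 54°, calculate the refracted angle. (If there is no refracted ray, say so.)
sin θ₂ = (n₁/n₂)·sin θ₁ = 0.7529 → θ₂ = 48.84°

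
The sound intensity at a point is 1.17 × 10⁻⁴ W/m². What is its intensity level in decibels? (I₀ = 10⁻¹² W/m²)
β = 10·log₁₀(I/I₀) = 80.68 dB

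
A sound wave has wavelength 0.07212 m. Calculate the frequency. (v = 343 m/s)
f = v/λ = 4756 Hz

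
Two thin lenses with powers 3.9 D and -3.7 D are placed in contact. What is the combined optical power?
P_total = P₁ + P₂ = 0.2 D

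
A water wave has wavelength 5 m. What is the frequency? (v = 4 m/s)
f = v/λ = 0.8 Hz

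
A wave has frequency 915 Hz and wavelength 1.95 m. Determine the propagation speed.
v = fλ = 1784 m/s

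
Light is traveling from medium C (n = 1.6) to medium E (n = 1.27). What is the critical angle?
θc = arcsin(n₂/n₁) = 52.54°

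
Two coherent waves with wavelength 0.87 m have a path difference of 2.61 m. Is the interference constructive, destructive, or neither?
constructive — path difference = 3λ, a whole number of wavelengths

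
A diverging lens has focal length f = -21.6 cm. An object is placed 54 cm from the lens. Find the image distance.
1/di = 1/f − 1/do → di = -15.43 cm (virtual image)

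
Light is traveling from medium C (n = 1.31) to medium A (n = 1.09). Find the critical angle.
θc = arcsin(n₂/n₁) = 56.31°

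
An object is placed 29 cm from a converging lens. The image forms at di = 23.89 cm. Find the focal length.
1/f = 1/do + 1/di → f = 13.1 cm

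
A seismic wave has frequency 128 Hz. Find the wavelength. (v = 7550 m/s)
λ = v/f = 58.98 m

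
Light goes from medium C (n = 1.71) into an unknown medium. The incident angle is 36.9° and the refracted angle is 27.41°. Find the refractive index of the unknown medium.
n₂ = n₁·sin θ₁ / sin θ₂ = 2.23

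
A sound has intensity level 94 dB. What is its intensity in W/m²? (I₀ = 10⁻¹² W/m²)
I = I₀·10^(β/10) = 2.51 × 10⁻³ W/m²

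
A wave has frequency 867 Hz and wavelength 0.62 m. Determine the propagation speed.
v = fλ = 537.5 m/s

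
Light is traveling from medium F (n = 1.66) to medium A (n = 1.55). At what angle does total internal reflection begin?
θc = arcsin(n₂/n₁) = 69.02°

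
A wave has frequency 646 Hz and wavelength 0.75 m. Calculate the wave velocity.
v = fλ = 484.5 m/s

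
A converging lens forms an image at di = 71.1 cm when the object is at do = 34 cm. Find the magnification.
M = −di/do = -2.091 (inverted image)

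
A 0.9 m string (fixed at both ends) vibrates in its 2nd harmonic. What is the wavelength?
λₙ = 2L/n = 0.9 m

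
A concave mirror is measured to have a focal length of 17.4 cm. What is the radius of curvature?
R = 2|f| = 34.8 cm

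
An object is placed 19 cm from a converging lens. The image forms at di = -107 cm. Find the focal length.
1/f = 1/do + 1/di → f = 23.1 cm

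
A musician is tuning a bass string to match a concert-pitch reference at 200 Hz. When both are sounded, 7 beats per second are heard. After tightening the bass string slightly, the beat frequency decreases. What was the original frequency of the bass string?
193 Hz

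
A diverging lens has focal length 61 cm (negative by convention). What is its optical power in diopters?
P = 1/f = -1.639 D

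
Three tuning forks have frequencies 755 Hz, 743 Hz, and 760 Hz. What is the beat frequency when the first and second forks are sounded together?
12 Hz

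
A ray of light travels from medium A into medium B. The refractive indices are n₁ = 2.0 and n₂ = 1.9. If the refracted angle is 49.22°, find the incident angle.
sin θ₁ = (n₂/n₁)·sin θ₂ → θ₁ = 46°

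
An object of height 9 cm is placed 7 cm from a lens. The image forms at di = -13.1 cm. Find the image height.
hi = (-di/do) × ho = 16.84 cm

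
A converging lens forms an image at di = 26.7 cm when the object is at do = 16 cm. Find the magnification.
M = −di/do = -1.669 (inverted image)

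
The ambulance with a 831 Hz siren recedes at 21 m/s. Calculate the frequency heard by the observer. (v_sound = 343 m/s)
f_obs = f·v/(v + v_s) = 783.1 Hz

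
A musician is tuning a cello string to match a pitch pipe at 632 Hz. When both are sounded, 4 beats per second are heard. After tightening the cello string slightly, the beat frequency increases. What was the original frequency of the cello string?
636 Hz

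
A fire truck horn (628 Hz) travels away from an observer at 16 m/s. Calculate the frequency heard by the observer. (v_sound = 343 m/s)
f_obs = f·v/(v + v_s) = 600 Hz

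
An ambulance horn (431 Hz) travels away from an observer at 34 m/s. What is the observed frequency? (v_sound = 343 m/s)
f_obs = f·v/(v + v_s) = 392.1 Hz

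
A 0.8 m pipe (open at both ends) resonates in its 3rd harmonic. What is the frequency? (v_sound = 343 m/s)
fₙ = nv/(2L) = 643.1 Hz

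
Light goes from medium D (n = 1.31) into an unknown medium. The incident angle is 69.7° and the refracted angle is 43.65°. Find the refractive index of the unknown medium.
n₂ = n₁·sin θ₁ / sin θ₂ = 1.78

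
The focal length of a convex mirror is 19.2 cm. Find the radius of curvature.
R = 2|f| = 38.4 cm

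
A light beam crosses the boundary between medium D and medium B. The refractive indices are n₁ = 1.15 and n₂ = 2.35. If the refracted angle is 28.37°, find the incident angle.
sin θ₁ = (n₂/n₁)·sin θ₂ → θ₁ = 76.16°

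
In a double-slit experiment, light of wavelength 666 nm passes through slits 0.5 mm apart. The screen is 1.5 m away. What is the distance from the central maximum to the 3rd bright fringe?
y = mλL/d = 5.994 mm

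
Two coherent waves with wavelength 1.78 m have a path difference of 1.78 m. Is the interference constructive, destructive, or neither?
constructive — path difference = 1λ, a whole number of wavelengths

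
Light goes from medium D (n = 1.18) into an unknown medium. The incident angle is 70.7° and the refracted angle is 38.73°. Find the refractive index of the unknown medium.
n₂ = n₁·sin θ₁ / sin θ₂ = 1.78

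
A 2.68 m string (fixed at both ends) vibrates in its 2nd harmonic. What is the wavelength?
λₙ = 2L/n = 2.68 m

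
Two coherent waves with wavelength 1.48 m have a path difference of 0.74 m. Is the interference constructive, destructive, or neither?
destructive — path difference = 0.5λ, an odd multiple of λ/2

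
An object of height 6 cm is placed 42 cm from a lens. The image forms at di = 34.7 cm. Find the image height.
hi = (-di/do) × ho = -4.957 cm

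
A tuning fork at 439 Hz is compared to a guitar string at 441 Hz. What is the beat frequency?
2 Hz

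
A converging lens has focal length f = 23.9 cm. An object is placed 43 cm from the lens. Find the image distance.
1/di = 1/f − 1/do → di = 53.81 cm (real image)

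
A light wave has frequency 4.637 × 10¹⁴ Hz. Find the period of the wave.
T = 1/f = 2.157 × 10⁻¹⁵ s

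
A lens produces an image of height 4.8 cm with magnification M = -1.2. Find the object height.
ho = |hi|/|M| = 4 cm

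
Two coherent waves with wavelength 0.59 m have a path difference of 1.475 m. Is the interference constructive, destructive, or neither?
destructive — path difference = 2.5λ, an odd multiple of λ/2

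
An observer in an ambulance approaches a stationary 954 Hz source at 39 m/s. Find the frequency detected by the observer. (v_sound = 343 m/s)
f_obs = f·(v + v_o)/v = 1062 Hz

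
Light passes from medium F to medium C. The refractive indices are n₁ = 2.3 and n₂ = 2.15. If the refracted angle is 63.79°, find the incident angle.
sin θ₁ = (n₂/n₁)·sin θ₂ → θ₁ = 57°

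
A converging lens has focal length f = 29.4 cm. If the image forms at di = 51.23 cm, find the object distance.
1/do = 1/f − 1/di → do = 69 cm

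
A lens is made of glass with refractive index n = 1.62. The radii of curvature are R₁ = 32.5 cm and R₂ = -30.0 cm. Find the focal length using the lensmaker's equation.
1/f = (n − 1)(1/R₁ − 1/R₂) → f = 25.16 cm (converging lens)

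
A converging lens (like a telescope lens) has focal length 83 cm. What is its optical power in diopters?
P = 1/f = 1.205 D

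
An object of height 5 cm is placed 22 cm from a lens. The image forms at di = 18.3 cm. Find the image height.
hi = (-di/do) × ho = -4.159 cm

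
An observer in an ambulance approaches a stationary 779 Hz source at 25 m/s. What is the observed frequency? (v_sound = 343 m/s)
f_obs = f·(v + v_o)/v = 835.8 Hz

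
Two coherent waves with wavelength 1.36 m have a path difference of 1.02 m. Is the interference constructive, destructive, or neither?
neither (partial) — path difference = 0.75λ, neither a whole number of wavelengths nor an odd multiple of λ/2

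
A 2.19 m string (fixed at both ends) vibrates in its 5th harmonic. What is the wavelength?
λₙ = 2L/n = 0.876 m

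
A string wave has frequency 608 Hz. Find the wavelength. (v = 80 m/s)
λ = v/f = 0.1316 m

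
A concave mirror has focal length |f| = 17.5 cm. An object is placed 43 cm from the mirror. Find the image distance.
f = +17.5 cm (concave); 1/di = 1/f − 1/do → di = 29.51 cm (real image, in front of mirror)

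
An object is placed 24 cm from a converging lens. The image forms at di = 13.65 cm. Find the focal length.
1/f = 1/do + 1/di → f = 8.701 cm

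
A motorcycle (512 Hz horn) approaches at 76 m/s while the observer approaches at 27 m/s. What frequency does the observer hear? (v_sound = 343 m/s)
f_obs = f·(v + v_o)/(v − v_s) = 709.5 Hz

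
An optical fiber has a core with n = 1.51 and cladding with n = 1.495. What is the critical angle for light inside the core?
θc = arcsin(n_cladding/n_core) = 81.92°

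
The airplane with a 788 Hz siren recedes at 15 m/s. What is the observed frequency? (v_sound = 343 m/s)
f_obs = f·v/(v + v_s) = 755 Hz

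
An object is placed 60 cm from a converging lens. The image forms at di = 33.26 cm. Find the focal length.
1/f = 1/do + 1/di → f = 21.4 cm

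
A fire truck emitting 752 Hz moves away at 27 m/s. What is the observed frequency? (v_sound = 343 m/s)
f_obs = f·v/(v + v_s) = 697.1 Hz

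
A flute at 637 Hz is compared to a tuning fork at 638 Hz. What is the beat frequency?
1 Hz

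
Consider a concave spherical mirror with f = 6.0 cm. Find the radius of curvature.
R = 2|f| = 12 cm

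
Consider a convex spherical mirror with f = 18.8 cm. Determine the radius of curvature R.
R = 2|f| = 37.6 cm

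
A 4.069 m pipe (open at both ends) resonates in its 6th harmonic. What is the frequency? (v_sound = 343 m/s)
fₙ = nv/(2L) = 252.9 Hz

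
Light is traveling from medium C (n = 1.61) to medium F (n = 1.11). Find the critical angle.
θc = arcsin(n₂/n₁) = 43.59°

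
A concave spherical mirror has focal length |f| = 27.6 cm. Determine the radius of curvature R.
R = 2|f| = 55.2 cm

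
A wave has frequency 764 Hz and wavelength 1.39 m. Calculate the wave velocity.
v = fλ = 1062 m/s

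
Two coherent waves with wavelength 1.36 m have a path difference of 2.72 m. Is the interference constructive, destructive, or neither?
constructive — path difference = 2λ, a whole number of wavelengths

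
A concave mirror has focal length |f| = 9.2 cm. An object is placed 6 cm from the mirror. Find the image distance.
f = +9.2 cm (concave); 1/di = 1/f − 1/do → di = -17.25 cm (virtual image, behind mirror)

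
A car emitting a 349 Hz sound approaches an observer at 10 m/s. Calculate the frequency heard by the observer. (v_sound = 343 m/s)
f_obs = f·v/(v − v_s) = 359.5 Hz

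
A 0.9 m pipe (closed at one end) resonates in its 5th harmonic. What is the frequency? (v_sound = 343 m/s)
fₙ = nv/(4L) = 476.4 Hz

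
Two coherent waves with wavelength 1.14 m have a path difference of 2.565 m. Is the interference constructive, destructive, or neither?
neither (partial) — path difference = 2.25λ, neither a whole number of wavelengths nor an odd multiple of λ/2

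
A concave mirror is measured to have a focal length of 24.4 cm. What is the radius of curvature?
R = 2|f| = 48.8 cm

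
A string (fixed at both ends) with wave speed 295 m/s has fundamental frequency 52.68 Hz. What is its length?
L = v/(2f₁) = 2.8 m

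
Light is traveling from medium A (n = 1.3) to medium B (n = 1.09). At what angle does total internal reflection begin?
θc = arcsin(n₂/n₁) = 56.98°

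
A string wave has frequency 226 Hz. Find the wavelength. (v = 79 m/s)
λ = v/f = 0.3496 m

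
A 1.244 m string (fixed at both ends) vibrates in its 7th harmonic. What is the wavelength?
λₙ = 2L/n = 0.3554 m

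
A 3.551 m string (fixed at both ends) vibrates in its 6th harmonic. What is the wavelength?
λₙ = 2L/n = 1.184 m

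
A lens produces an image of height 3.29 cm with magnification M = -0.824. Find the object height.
ho = |hi|/|M| = 3.993 cm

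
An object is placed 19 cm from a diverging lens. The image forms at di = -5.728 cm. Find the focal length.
1/f = 1/do + 1/di → f = -8.2 cm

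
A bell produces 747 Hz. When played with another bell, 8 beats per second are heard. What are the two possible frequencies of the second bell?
f₂ = 747 ± 8 Hz → 755 Hz or 739 Hz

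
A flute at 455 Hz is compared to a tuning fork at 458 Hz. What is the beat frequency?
3 Hz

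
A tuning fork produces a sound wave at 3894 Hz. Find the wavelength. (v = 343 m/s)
λ = v/f = 0.08808 m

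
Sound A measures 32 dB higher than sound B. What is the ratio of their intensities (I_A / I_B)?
I_A/I_B = 10^(Δβ/10) = 1585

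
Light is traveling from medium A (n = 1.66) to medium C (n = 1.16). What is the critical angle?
θc = arcsin(n₂/n₁) = 44.33°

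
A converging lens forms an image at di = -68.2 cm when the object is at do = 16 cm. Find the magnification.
M = −di/do = 4.263 (upright image)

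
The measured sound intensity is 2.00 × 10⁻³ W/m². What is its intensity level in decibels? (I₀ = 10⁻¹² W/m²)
β = 10·log₁₀(I/I₀) = 93.01 dB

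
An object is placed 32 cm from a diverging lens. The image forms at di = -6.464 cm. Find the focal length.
1/f = 1/do + 1/di → f = -8.1 cm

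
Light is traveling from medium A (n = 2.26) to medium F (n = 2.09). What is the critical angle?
θc = arcsin(n₂/n₁) = 67.64°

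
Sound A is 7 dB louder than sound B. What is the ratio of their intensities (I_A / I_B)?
I_A/I_B = 10^(Δβ/10) = 5.012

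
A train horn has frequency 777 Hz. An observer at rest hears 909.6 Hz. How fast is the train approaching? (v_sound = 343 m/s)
v_s = v·(1 − f/f_obs) = 50 m/s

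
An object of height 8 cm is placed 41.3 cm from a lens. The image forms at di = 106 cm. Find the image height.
hi = (-di/do) × ho = -20.53 cm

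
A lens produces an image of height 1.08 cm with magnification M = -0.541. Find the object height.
ho = |hi|/|M| = 1.996 cm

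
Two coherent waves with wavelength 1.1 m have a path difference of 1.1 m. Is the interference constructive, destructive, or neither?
constructive — path difference = 1λ, a whole number of wavelengths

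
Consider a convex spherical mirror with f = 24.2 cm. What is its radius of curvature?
R = 2|f| = 48.4 cm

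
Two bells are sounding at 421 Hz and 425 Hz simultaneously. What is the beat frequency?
4 Hz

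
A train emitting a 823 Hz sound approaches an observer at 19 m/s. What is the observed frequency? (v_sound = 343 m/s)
f_obs = f·v/(v − v_s) = 871.3 Hz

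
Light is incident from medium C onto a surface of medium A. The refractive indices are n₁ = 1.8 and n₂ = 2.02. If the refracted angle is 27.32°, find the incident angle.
sin θ₁ = (n₂/n₁)·sin θ₂ → θ₁ = 31°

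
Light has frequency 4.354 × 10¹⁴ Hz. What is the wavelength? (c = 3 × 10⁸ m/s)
λ = c/f = 689 nm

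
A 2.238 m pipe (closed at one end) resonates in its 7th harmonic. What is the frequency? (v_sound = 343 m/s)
fₙ = nv/(4L) = 268.2 Hz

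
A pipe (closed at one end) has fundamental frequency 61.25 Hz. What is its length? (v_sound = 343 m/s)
L = v/(4f₁) = 1.4 m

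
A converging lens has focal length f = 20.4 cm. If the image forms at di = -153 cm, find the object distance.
1/do = 1/f − 1/di → do = 18 cm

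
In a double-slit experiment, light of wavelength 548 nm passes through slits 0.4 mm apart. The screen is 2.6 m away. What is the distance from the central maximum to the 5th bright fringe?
y = mλL/d = 17.81 mm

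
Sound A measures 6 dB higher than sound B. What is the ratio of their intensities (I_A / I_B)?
I_A/I_B = 10^(Δβ/10) = 3.981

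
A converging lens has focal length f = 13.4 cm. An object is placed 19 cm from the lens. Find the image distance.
1/di = 1/f − 1/do → di = 45.46 cm (real image)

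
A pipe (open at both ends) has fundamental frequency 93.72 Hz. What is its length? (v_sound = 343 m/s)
L = v/(2f₁) = 1.83 m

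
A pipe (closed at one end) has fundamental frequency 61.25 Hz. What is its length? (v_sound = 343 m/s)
L = v/(4f₁) = 1.4 m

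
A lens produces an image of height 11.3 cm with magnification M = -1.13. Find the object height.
ho = |hi|/|M| = 10 cm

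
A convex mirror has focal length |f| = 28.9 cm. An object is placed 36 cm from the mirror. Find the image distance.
f = −28.9 cm (convex); 1/di = 1/f − 1/do → di = -16.03 cm (virtual image, behind mirror)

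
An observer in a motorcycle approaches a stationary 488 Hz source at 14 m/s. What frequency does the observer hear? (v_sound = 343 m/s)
f_obs = f·(v + v_o)/v = 507.9 Hz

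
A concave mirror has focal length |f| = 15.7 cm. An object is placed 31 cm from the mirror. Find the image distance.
f = +15.7 cm (concave); 1/di = 1/f − 1/do → di = 31.81 cm (real image, in front of mirror)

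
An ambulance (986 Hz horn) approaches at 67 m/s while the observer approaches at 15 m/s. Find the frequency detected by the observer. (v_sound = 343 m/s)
f_obs = f·(v + v_o)/(v − v_s) = 1279 Hz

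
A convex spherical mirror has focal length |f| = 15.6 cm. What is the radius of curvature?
R = 2|f| = 31.2 cm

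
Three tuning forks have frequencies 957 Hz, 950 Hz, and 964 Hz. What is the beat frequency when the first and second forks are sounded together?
7 Hz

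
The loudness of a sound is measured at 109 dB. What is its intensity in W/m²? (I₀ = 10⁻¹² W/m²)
I = I₀·10^(β/10) = 7.94 × 10⁻² W/m²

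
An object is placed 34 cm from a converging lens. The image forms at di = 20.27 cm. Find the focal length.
1/f = 1/do + 1/di → f = 12.7 cm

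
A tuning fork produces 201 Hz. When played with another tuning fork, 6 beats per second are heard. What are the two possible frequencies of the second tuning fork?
f₂ = 201 ± 6 Hz → 207 Hz or 195 Hz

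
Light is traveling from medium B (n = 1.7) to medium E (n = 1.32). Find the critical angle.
θc = arcsin(n₂/n₁) = 50.94°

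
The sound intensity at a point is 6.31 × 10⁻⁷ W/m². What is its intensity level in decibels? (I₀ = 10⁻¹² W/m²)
β = 10·log₁₀(I/I₀) = 58 dB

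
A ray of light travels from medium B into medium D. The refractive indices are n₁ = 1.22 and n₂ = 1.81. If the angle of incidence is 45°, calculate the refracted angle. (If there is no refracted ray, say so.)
sin θ₂ = (n₁/n₂)·sin θ₁ = 0.4766 → θ₂ = 28.46°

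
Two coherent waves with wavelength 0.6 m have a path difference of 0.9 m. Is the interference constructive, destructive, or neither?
destructive — path difference = 1.5λ, an odd multiple of λ/2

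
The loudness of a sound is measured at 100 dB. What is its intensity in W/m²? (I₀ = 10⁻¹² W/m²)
I = I₀·10^(β/10) = 1.00 × 10⁻² W/m²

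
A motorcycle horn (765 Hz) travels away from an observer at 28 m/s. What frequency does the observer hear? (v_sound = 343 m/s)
f_obs = f·v/(v + v_s) = 707.3 Hz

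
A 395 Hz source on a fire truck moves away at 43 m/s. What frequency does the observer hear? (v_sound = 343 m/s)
f_obs = f·v/(v + v_s) = 351 Hz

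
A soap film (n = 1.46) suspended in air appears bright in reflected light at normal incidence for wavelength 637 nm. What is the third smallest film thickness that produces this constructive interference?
2nt = (m − ½)λ with m = 3 → t = (m − ½)λ/(2n) = 545.4 nm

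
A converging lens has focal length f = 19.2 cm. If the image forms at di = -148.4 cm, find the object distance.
1/do = 1/f − 1/di → do = 17 cm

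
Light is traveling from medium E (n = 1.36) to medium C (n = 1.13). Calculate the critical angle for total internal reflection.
θc = arcsin(n₂/n₁) = 56.19°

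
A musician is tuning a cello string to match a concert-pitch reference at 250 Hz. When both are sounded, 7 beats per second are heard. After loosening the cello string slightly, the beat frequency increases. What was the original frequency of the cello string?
243 Hz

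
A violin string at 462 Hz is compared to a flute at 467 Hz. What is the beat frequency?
5 Hz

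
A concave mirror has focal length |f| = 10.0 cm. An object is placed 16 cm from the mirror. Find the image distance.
f = +10.0 cm (concave); 1/di = 1/f − 1/do → di = 26.67 cm (real image, in front of mirror)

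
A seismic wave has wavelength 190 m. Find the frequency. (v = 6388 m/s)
f = v/λ = 33.62 Hz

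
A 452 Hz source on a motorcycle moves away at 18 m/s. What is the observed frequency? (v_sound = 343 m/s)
f_obs = f·v/(v + v_s) = 429.5 Hz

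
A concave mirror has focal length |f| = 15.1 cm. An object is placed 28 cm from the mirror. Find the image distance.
f = +15.1 cm (concave); 1/di = 1/f − 1/do → di = 32.78 cm (real image, in front of mirror)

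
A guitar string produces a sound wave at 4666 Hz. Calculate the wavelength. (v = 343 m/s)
λ = v/f = 0.07351 m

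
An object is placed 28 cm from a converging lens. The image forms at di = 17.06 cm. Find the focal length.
1/f = 1/do + 1/di → f = 10.6 cm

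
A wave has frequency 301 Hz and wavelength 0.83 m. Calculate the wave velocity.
v = fλ = 249.8 m/s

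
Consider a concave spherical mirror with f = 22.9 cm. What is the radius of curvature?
R = 2|f| = 45.8 cm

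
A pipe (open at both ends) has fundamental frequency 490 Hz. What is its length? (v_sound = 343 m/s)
L = v/(2f₁) = 0.35 m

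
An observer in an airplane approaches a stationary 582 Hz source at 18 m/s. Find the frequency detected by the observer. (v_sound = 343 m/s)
f_obs = f·(v + v_o)/v = 612.5 Hz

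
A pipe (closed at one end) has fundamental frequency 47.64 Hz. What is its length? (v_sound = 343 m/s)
L = v/(4f₁) = 1.8 m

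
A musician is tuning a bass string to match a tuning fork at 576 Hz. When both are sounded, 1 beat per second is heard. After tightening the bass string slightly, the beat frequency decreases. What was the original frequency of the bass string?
575 Hz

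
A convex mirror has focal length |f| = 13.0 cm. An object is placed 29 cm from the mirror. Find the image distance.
f = −13.0 cm (convex); 1/di = 1/f − 1/do → di = -8.976 cm (virtual image, behind mirror)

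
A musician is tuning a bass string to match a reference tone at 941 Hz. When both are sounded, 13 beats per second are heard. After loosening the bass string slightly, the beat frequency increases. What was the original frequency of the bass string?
928 Hz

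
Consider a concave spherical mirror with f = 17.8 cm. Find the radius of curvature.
R = 2|f| = 35.6 cm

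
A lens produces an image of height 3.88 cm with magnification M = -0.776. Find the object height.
ho = |hi|/|M| = 5 cm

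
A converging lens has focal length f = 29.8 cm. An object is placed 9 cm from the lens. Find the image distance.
1/di = 1/f − 1/do → di = -12.89 cm (virtual image)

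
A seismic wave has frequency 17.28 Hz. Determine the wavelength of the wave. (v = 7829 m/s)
λ = v/f = 453.1 m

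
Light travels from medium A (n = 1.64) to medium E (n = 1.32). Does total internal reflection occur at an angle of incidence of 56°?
θc = arcsin(n₂/n₁) = 53.6°; 56° > θc, so yes — total internal reflection.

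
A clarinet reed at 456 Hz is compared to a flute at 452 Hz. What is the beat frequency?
4 Hz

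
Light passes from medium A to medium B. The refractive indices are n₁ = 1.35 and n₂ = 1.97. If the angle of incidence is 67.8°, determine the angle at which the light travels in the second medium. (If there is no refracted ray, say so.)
sin θ₂ = (n₁/n₂)·sin θ₁ = 0.6345 → θ₂ = 39.38°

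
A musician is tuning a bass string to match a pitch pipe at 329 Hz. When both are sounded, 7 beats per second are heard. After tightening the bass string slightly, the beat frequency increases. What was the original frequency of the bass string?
336 Hz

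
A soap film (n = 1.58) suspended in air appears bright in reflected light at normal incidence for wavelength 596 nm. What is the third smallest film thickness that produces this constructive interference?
2nt = (m − ½)λ with m = 3 → t = (m − ½)λ/(2n) = 471.5 nm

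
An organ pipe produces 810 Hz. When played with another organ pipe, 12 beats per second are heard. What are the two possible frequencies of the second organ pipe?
f₂ = 810 ± 12 Hz → 822 Hz or 798 Hz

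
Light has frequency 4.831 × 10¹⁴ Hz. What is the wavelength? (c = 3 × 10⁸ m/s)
λ = c/f = 621 nm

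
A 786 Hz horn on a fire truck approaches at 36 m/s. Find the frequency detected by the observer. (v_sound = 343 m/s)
f_obs = f·v/(v − v_s) = 878.2 Hz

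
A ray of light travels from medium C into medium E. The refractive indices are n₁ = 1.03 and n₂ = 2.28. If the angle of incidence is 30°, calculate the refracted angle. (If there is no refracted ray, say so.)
sin θ₂ = (n₁/n₂)·sin θ₁ = 0.2259 → θ₂ = 13.05°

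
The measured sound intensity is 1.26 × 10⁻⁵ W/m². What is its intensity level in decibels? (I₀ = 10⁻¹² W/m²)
β = 10·log₁₀(I/I₀) = 71 dB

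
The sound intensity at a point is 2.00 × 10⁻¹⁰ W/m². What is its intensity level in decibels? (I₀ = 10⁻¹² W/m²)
β = 10·log₁₀(I/I₀) = 23.01 dB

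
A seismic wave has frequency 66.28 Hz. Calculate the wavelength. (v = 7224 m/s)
λ = v/f = 109 m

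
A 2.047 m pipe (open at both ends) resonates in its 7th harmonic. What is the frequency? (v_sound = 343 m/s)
fₙ = nv/(2L) = 586.5 Hz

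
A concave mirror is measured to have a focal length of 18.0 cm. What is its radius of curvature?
R = 2|f| = 36 cm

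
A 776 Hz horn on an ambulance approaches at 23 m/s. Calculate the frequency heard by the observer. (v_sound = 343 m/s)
f_obs = f·v/(v − v_s) = 831.8 Hz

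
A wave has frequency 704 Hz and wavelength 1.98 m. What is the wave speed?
v = fλ = 1394 m/s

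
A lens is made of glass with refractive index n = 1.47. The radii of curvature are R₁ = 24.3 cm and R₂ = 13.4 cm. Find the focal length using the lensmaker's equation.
1/f = (n − 1)(1/R₁ − 1/R₂) → f = -63.56 cm (diverging lens)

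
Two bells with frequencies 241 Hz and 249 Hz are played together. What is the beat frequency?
8 Hz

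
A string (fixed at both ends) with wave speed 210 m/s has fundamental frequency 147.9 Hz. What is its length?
L = v/(2f₁) = 0.7099 m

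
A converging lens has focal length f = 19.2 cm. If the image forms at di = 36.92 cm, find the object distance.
1/do = 1/f − 1/di → do = 40 cm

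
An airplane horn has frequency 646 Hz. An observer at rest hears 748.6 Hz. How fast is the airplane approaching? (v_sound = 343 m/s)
v_s = v·(1 − f/f_obs) = 47.01 m/s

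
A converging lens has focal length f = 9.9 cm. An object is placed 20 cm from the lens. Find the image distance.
1/di = 1/f − 1/do → di = 19.6 cm (real image)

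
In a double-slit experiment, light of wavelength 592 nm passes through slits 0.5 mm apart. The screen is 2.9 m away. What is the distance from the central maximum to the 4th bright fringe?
y = mλL/d = 13.73 mm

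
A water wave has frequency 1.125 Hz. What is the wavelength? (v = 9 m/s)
λ = v/f = 8 m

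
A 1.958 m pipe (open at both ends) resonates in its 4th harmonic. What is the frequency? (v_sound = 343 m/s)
fₙ = nv/(2L) = 350.4 Hz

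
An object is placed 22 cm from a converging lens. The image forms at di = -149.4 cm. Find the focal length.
1/f = 1/do + 1/di → f = 25.8 cm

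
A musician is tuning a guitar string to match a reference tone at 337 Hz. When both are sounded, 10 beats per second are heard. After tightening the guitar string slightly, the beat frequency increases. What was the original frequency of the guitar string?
347 Hz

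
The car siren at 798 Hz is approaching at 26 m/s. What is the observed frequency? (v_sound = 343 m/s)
f_obs = f·v/(v − v_s) = 863.5 Hz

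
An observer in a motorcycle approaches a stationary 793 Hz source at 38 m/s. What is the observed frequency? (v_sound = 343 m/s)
f_obs = f·(v + v_o)/v = 880.9 Hz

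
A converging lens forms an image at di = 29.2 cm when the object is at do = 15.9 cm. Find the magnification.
M = −di/do = -1.836 (inverted image)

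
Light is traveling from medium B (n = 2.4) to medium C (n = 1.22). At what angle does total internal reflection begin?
θc = arcsin(n₂/n₁) = 30.55°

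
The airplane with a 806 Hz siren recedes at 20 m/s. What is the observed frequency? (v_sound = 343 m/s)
f_obs = f·v/(v + v_s) = 761.6 Hz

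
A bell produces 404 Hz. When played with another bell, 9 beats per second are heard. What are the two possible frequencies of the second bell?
f₂ = 404 ± 9 Hz → 413 Hz or 395 Hz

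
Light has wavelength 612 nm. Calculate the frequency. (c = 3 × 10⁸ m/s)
f = c/λ = 4.902 × 10¹⁴ Hz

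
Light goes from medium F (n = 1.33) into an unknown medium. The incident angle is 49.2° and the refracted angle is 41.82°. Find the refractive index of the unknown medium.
n₂ = n₁·sin θ₁ / sin θ₂ = 1.51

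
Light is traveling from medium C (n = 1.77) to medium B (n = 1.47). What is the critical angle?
θc = arcsin(n₂/n₁) = 56.15°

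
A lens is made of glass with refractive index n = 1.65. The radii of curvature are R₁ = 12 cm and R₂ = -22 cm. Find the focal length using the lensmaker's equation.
1/f = (n − 1)(1/R₁ − 1/R₂) → f = 11.95 cm (converging lens)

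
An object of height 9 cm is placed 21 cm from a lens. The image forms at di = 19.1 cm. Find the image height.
hi = (-di/do) × ho = -8.186 cm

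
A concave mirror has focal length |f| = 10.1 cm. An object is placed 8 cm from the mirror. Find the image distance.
f = +10.1 cm (concave); 1/di = 1/f − 1/do → di = -38.48 cm (virtual image, behind mirror)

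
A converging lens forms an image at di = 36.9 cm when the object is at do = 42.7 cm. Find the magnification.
M = −di/do = -0.8642 (inverted image)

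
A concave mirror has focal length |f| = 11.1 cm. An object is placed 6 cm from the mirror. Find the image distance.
f = +11.1 cm (concave); 1/di = 1/f − 1/do → di = -13.06 cm (virtual image, behind mirror)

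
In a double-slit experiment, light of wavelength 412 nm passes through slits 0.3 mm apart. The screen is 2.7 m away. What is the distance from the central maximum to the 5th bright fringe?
y = mλL/d = 18.54 mm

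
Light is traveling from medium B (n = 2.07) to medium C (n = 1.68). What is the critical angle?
θc = arcsin(n₂/n₁) = 54.25°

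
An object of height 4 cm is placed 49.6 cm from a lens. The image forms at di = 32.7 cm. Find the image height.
hi = (-di/do) × ho = -2.637 cm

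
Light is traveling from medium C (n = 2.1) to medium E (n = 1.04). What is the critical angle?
θc = arcsin(n₂/n₁) = 29.69°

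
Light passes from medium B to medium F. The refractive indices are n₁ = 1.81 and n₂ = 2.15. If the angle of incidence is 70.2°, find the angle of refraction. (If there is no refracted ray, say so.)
sin θ₂ = (n₁/n₂)·sin θ₁ = 0.7921 → θ₂ = 52.38°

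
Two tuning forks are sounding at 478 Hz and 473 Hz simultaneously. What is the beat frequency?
5 Hz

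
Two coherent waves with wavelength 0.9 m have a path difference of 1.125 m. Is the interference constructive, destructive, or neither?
neither (partial) — path difference = 1.25λ, neither a whole number of wavelengths nor an odd multiple of λ/2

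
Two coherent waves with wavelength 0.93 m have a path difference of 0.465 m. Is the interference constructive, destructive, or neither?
destructive — path difference = 0.5λ, an odd multiple of λ/2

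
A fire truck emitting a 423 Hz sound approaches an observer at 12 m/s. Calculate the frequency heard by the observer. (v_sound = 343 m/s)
f_obs = f·v/(v − v_s) = 438.3 Hz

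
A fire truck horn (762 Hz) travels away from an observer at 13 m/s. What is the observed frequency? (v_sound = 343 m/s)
f_obs = f·v/(v + v_s) = 734.2 Hz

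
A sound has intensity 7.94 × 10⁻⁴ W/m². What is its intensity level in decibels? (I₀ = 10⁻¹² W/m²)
β = 10·log₁₀(I/I₀) = 89 dB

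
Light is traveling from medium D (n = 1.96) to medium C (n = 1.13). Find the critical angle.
θc = arcsin(n₂/n₁) = 35.21°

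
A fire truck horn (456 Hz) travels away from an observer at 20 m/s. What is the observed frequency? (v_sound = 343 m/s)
f_obs = f·v/(v + v_s) = 430.9 Hz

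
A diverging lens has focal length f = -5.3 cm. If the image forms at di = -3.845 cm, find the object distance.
1/do = 1/f − 1/di → do = 14.01 cm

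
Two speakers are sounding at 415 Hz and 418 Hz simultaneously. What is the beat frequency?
3 Hz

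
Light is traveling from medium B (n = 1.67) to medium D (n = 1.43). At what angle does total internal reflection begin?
θc = arcsin(n₂/n₁) = 58.9°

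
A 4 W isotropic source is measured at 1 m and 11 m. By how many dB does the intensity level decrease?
Δβ = 20·log₁₀(r₂/r₁) = 20.83 dB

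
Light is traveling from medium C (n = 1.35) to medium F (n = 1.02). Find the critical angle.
θc = arcsin(n₂/n₁) = 49.07°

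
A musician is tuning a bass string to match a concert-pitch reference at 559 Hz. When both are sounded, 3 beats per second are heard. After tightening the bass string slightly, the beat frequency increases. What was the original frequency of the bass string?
562 Hz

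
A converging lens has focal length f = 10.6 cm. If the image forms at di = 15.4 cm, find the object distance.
1/do = 1/f − 1/di → do = 34.01 cm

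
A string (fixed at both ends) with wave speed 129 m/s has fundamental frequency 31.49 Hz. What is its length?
L = v/(2f₁) = 2.048 m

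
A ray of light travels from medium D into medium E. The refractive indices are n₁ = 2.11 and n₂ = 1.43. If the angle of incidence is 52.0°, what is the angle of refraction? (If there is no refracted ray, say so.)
sin θ₂ = (n₁/n₂)·sin θ₁ = 1.163 > 1, so there is no refracted ray — the light undergoes total internal reflection.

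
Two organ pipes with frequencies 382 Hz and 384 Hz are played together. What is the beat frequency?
2 Hz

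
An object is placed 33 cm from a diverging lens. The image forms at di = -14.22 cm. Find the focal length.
1/f = 1/do + 1/di → f = -24.99 cm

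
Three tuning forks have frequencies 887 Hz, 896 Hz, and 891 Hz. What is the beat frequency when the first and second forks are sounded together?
9 Hz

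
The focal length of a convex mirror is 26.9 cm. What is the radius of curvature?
R = 2|f| = 53.8 cm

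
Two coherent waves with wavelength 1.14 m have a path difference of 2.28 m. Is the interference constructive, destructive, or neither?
constructive — path difference = 2λ, a whole number of wavelengths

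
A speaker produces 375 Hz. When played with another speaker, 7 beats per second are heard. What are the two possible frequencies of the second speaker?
f₂ = 375 ± 7 Hz → 382 Hz or 368 Hz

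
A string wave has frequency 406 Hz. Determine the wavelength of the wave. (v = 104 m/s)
λ = v/f = 0.2562 m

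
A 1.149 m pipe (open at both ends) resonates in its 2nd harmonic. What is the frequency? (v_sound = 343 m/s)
fₙ = nv/(2L) = 298.5 Hz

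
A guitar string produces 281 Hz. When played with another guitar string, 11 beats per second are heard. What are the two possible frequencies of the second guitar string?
f₂ = 281 ± 11 Hz → 292 Hz or 270 Hz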